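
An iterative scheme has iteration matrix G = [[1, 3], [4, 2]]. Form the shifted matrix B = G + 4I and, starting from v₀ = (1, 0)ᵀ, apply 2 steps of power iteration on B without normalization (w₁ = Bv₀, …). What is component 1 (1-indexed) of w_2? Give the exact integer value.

37

B = G + 4I has rows (5, 3); (4, 6)
w1 = Bv₀ = (5, 4)
w2 = Bw1 = (37, 44)
Requested component of w2: 37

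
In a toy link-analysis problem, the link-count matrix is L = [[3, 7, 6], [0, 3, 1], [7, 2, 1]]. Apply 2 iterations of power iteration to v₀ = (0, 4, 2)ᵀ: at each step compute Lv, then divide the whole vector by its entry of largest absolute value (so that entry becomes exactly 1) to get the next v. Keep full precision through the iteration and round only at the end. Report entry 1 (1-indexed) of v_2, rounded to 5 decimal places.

0.87421

Lv0 = (40.000000, 14.000000, 10.000000); divide by 40.000000 → v1 = (1.000000, 0.350000, 0.250000)
Lv1 = (6.950000, 1.300000, 7.950000); divide by 7.950000 → v2 = (0.874214, 0.163522, 1.000000)
Requested entry of v2: 278/318 = 0.87421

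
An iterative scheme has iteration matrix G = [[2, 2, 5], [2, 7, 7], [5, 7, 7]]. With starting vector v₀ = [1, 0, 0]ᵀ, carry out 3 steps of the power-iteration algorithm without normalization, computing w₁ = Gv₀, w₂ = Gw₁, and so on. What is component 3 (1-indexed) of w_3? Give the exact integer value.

949

w1 = Gv₀ = (2, 2, 5)
w2 = Gw1 = (33, 53, 59)
w3 = Gw2 = (467, 850, 949)
The requested component of w3 is 949.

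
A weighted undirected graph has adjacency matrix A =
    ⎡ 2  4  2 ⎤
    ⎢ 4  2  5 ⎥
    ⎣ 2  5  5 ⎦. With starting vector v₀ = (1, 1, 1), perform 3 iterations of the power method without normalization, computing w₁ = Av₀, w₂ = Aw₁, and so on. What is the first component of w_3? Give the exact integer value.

w1 = Av₀ = (8, 11, 12)
w2 = Aw1 = (84, 114, 131)
w3 = Aw2 = (886, 1219, 1393)
The requested component of w3 is 886.

886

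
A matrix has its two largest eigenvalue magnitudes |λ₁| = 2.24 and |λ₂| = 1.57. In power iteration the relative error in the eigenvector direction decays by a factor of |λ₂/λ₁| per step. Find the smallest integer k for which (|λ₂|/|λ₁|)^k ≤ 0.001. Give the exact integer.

|λ₂/λ₁| = 1.57/2.24 = 0.70089
Need k ≥ ln(0.001) / ln(0.70089) = -6.9078 / -0.3554 ≈ 19.437
Smallest integer k satisfying the bound: 20

20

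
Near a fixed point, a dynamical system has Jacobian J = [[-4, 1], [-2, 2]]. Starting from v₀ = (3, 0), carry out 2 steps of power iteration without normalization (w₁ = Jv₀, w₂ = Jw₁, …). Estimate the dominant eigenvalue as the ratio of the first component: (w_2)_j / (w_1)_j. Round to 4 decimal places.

w1 = Jv₀ = ((-4)·3 + 1·0; (-2)·3 + 2·0) = (-12, -6)
w2 = Jw1 = ((-4)·(-12) + 1·(-6); (-2)·(-12) + 2·(-6)) = (42, 12)
Ratio at component: 42 / -12 = -3.5000

λ ≈ -3.5000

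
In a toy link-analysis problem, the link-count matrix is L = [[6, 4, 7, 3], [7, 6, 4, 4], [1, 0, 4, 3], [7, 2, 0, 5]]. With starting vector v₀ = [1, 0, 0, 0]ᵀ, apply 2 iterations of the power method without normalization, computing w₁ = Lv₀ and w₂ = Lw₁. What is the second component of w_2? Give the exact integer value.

w1 = Lv₀ = (6·1 + 4·0 + 7·0 + 3·0; 7·1 + 6·0 + 4·0 + 4·0; 1·1 + 0·0 + 4·0 + 3·0; 7·1 + 2·0 + 0·0 + 5·0) = (6, 7, 1, 7)
w2 = Lw1 = (6·6 + 4·7 + 7·1 + 3·7; 7·6 + 6·7 + 4·1 + 4·7; 1·6 + 0·7 + 4·1 + 3·7; 7·6 + 2·7 + 0·1 + 5·7) = (92, 116, 31, 91)
The requested component of w2 is 116.

116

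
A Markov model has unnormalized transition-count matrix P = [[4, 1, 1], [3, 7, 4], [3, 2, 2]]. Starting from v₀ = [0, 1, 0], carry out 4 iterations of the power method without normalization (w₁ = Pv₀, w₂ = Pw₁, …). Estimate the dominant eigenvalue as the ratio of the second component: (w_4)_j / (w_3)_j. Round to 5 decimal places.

w1 = Pv₀ = (1, 7, 2)
w2 = Pw1 = (13, 60, 21)
w3 = Pw2 = (133, 543, 201)
w4 = Pw3 = (1276, 5004, 1887)
Ratio at component: 5004 / 543 = 9.21547

λ ≈ 9.21547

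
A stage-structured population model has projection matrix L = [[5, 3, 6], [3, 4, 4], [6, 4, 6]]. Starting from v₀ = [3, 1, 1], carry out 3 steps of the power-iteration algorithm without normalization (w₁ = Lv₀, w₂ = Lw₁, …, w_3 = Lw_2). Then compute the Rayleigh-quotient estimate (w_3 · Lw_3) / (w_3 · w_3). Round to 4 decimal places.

14.0000

w1 = Lv₀ = (24, 17, 28)
w2 = Lw1 = (339, 252, 380)
w3 = Lw2 = (4731, 3545, 5322)
Lw3 = (66222, 49661, 74498)
w3·Lw3 = 4731·66222 + 3545·49661 + 5322·74498 = 885822883; w3·w3 = 4731·4731 + 3545·3545 + 5322·5322 = 63273070
λ ≈ 885822883/63273070 = 14.0000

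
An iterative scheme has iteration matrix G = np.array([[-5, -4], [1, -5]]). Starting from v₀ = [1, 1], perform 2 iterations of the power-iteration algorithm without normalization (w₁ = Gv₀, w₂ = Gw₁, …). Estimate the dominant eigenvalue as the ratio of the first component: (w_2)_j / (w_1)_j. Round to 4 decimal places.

-6.7778

w1 = Gv₀ = (-9, -4)
w2 = Gw1 = (61, 11)
Ratio at component: 61 / -9 = -6.7778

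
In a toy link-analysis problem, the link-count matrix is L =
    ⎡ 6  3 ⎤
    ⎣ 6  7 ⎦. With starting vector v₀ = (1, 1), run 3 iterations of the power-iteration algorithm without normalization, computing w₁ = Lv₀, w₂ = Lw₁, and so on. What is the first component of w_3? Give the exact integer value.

w1 = Lv₀ = (6·1 + 3·1; 6·1 + 7·1) = (9, 13)
w2 = Lw1 = (6·9 + 3·13; 6·9 + 7·13) = (93, 145)
w3 = Lw2 = (993, 1573)
The requested component of w3 is 993.

993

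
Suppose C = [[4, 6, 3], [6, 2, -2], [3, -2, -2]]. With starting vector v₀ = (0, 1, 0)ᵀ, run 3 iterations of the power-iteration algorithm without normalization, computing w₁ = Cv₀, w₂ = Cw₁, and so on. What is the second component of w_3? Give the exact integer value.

232

w1 = Cv₀ = (6, 2, -2)
w2 = Cw1 = (30, 44, 18)
w3 = Cw2 = (438, 232, -34)
The requested component of w3 is 232.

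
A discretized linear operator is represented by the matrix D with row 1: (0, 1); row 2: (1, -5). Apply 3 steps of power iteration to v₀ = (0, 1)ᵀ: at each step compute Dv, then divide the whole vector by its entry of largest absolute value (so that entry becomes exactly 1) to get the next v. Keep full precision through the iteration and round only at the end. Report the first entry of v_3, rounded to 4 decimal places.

Dv0 = (1.00000, -5.00000); divide by -5.00000 → v1 = (-0.20000, 1.00000)
Dv1 = (1.00000, -5.20000); divide by -5.20000 → v2 = (-0.19231, 1.00000)
Dv2 = (1.00000, -5.19231); divide by -5.19231 → v3 = (-0.19259, 1.00000)
Requested entry of v3: 26/-135 = -0.1926

-0.1926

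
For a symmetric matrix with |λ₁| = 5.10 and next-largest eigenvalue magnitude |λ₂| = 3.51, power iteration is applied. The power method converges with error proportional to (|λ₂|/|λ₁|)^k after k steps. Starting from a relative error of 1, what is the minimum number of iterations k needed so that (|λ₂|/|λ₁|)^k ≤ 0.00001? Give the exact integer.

31

|λ₂/λ₁| = 3.51/5.10 = 0.68824
Need k ≥ ln(0.00001) / ln(0.68824) = -11.5129 / -0.3736 ≈ 30.814
Smallest integer k satisfying the bound: 31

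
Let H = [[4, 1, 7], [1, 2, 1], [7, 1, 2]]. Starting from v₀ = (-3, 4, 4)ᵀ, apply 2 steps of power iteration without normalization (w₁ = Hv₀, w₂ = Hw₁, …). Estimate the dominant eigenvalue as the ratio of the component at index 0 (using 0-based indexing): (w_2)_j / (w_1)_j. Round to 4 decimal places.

λ ≈ 1.3000

w1 = Hv₀ = (20, 9, -9)
w2 = Hw1 = (26, 29, 131)
Ratio at component: 26 / 20 = 1.3000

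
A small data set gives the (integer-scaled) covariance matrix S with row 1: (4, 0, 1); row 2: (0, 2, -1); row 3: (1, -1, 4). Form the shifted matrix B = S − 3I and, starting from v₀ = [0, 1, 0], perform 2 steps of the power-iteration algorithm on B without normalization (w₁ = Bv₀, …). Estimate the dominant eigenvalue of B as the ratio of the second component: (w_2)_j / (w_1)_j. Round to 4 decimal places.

μ ≈ -2.0000

B = S − 3I has rows (1, 0, 1); (0, -1, -1); (1, -1, 1)
w1 = Bv₀ = (1·0 + 0·1 + 1·0; 0·0 + (-1)·1 + (-1)·0; 1·0 + (-1)·1 + 1·0) = (0, -1, -1)
w2 = Bw1 = (1·0 + 0·(-1) + 1·(-1); 0·0 + (-1)·(-1) + (-1)·(-1); 1·0 + (-1)·(-1) + 1·(-1)) = (-1, 2, 0)
Ratio: 2/-1 = -2.0000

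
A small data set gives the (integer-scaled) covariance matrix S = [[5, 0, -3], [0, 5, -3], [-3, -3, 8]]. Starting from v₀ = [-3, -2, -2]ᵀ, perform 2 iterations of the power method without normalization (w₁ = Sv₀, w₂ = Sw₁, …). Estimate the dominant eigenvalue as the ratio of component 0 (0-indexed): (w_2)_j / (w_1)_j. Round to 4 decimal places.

4.6667

w1 = Sv₀ = (5·(-3) + 0·(-2) + (-3)·(-2); 0·(-3) + 5·(-2) + (-3)·(-2); (-3)·(-3) + (-3)·(-2) + 8·(-2)) = (-9, -4, -1)
w2 = Sw1 = (5·(-9) + 0·(-4) + (-3)·(-1); 0·(-9) + 5·(-4) + (-3)·(-1); (-3)·(-9) + (-3)·(-4) + 8·(-1)) = (-42, -17, 31)
Ratio at component: -42 / -9 = 4.6667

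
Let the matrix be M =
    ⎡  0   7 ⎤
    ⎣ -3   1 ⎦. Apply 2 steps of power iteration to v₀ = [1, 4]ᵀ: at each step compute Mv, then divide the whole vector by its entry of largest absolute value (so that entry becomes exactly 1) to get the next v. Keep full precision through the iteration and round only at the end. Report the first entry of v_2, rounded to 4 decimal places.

-0.0843

Mv0 = (28.00000, 1.00000); divide by 28.00000 → v1 = (1.00000, 0.03571)
Mv1 = (0.25000, -2.96429); divide by -2.96429 → v2 = (-0.08434, 1.00000)
Requested entry of v2: 7/-83 = -0.0843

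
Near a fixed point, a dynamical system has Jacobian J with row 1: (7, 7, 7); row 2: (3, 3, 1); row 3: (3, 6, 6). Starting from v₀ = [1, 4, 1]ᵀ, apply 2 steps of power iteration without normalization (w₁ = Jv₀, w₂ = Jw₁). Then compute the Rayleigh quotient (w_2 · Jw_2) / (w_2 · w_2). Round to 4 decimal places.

λ ≈ 13.8074

w1 = Jv₀ = (7·1 + 7·4 + 7·1; 3·1 + 3·4 + 1·1; 3·1 + 6·4 + 6·1) = (42, 16, 33)
w2 = Jw1 = (7·42 + 7·16 + 7·33; 3·42 + 3·16 + 1·33; 3·42 + 6·16 + 6·33) = (637, 207, 420)
Jw2 = (8848, 2952, 5673)
w2·Jw2 = 637·8848 + 207·2952 + 420·5673 = 8629900; w2·w2 = 637·637 + 207·207 + 420·420 = 625018
λ ≈ 8629900/625018 = 13.8074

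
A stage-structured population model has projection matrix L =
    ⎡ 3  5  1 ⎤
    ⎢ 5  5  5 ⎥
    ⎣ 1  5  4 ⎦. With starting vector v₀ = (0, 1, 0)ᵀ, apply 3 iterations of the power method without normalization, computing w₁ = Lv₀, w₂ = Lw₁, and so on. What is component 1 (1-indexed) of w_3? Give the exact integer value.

w1 = Lv₀ = (5, 5, 5)
w2 = Lw1 = (45, 75, 50)
w3 = Lw2 = (560, 850, 620)
The requested component of w3 is 560.

560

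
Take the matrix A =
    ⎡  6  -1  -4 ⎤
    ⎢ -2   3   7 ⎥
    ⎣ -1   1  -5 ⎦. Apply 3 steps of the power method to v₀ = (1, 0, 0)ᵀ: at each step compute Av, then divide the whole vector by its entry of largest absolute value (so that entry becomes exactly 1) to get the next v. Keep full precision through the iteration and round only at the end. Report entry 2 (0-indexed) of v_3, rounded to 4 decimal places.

-0.1799

Av0 = (6.00000, -2.00000, -1.00000); divide by 6.00000 → v1 = (1.00000, -0.33333, -0.16667)
Av1 = (7.00000, -4.16667, -0.50000); divide by 7.00000 → v2 = (1.00000, -0.59524, -0.07143)
Av2 = (6.88095, -4.28571, -1.23810); divide by 6.88095 → v3 = (1.00000, -0.62284, -0.17993)
Requested entry of v3: -52/289 = -0.1799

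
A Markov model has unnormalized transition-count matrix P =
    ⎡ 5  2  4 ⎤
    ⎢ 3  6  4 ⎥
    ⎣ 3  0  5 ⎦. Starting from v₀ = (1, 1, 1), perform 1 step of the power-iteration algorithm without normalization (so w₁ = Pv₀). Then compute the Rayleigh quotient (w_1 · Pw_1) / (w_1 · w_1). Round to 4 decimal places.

10.4124

w1 = Pv₀ = (11, 13, 8)
Pw1 = (113, 143, 73)
w1·Pw1 = 11·113 + 13·143 + 8·73 = 3686; w1·w1 = 11·11 + 13·13 + 8·8 = 354
λ ≈ 3686/354 = 10.4124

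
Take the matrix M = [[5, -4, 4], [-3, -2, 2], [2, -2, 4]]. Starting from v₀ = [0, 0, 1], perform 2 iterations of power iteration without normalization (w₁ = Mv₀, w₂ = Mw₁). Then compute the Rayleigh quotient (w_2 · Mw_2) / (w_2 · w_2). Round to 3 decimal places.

w1 = Mv₀ = (4, 2, 4)
w2 = Mw1 = (28, -8, 20)
Mw2 = (252, -28, 152)
w2·Mw2 = 28·252 + (-8)·(-28) + 20·152 = 10320; w2·w2 = 28·28 + (-8)·(-8) + 20·20 = 1248
λ ≈ 10320/1248 = 8.269

8.269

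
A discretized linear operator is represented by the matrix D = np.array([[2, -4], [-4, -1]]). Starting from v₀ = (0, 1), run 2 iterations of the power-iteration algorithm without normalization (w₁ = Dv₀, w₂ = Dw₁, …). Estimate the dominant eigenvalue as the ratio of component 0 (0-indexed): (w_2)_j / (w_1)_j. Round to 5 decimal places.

1.00000

w1 = Dv₀ = (2·0 + (-4)·1; (-4)·0 + (-1)·1) = (-4, -1)
w2 = Dw1 = (2·(-4) + (-4)·(-1); (-4)·(-4) + (-1)·(-1)) = (-4, 17)
Ratio at component: -4 / -4 = 1.00000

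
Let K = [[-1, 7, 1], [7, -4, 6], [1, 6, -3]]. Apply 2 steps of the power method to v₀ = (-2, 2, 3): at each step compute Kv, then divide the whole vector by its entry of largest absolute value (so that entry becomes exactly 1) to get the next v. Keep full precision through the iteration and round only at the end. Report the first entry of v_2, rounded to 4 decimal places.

Kv0 = (19.00000, -4.00000, 1.00000); divide by 19.00000 → v1 = (1.00000, -0.21053, 0.05263)
Kv1 = (-2.42105, 8.15789, -0.42105); divide by 8.15789 → v2 = (-0.29677, 1.00000, -0.05161)
Requested entry of v2: -46/155 = -0.2968

-0.2968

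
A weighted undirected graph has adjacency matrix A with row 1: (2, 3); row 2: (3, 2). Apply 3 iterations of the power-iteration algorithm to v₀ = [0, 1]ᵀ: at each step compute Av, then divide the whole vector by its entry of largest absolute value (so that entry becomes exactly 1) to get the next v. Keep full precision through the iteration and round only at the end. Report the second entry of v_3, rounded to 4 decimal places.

0.9841

Av0 = (3.00000, 2.00000); divide by 3.00000 → v1 = (1.00000, 0.66667)
Av1 = (4.00000, 4.33333); divide by 4.33333 → v2 = (0.92308, 1.00000)
Av2 = (4.84615, 4.76923); divide by 4.84615 → v3 = (1.00000, 0.98413)
Requested entry of v3: 62/63 = 0.9841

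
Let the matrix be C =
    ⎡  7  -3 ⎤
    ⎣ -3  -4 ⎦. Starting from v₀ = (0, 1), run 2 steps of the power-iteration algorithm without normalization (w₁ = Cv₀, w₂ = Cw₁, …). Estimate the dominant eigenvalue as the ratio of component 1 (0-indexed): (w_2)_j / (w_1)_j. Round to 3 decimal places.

-6.250

w1 = Cv₀ = (7·0 + (-3)·1; (-3)·0 + (-4)·1) = (-3, -4)
w2 = Cw1 = (7·(-3) + (-3)·(-4); (-3)·(-3) + (-4)·(-4)) = (-9, 25)
Ratio at component: 25 / -4 = -6.250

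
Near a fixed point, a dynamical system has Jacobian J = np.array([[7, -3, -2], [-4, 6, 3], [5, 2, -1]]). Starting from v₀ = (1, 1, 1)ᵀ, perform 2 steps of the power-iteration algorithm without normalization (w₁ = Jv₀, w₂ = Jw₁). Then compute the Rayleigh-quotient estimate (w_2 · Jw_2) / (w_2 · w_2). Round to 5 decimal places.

w1 = Jv₀ = (2, 5, 6)
w2 = Jw1 = (-13, 40, 14)
Jw2 = (-239, 334, 1)
w2·Jw2 = (-13)·(-239) + 40·334 + 14·1 = 16481; w2·w2 = (-13)·(-13) + 40·40 + 14·14 = 1965
λ ≈ 16481/1965 = 8.38728

8.38728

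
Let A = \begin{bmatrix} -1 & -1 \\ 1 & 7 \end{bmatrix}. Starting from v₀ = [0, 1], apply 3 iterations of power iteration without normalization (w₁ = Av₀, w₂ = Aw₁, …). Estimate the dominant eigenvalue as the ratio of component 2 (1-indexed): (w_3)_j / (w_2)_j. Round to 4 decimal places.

λ ≈ 6.8750

w1 = Av₀ = ((-1)·0 + (-1)·1; 1·0 + 7·1) = (-1, 7)
w2 = Aw1 = ((-1)·(-1) + (-1)·7; 1·(-1) + 7·7) = (-6, 48)
w3 = Aw2 = (-42, 330)
Ratio at component: 330 / 48 = 6.8750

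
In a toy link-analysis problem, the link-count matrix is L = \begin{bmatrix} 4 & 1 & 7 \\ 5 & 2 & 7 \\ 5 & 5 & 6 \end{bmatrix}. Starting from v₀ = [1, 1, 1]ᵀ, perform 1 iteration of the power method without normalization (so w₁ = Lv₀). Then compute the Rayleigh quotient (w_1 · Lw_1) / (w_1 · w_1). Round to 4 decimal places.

14.2685

w1 = Lv₀ = (12, 14, 16)
Lw1 = (174, 200, 226)
w1·Lw1 = 12·174 + 14·200 + 16·226 = 8504; w1·w1 = 12·12 + 14·14 + 16·16 = 596
λ ≈ 8504/596 = 14.2685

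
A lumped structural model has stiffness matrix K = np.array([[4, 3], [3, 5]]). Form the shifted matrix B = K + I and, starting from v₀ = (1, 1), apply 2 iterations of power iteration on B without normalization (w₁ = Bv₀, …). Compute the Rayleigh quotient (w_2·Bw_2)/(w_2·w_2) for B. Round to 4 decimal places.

B = K + I has rows (5, 3); (3, 6)
w1 = Bv₀ = (5·1 + 3·1; 3·1 + 6·1) = (8, 9)
w2 = Bw1 = (5·8 + 3·9; 3·8 + 6·9) = (67, 78)
Bw2 = (569, 669)
w2·Bw2 = 90305; w2·w2 = 10573; μ ≈ 90305/10573 = 8.5411

8.5411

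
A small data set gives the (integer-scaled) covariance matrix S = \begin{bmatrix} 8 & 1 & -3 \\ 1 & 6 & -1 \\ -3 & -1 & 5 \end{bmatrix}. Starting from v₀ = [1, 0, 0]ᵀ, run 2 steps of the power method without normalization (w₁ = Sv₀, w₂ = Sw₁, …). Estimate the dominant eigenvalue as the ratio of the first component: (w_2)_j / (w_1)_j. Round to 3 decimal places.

λ ≈ 9.250

w1 = Sv₀ = (8·1 + 1·0 + (-3)·0; 1·1 + 6·0 + (-1)·0; (-3)·1 + (-1)·0 + 5·0) = (8, 1, -3)
w2 = Sw1 = (8·8 + 1·1 + (-3)·(-3); 1·8 + 6·1 + (-1)·(-3); (-3)·8 + (-1)·1 + 5·(-3)) = (74, 17, -40)
Ratio at component: 74 / 8 = 9.250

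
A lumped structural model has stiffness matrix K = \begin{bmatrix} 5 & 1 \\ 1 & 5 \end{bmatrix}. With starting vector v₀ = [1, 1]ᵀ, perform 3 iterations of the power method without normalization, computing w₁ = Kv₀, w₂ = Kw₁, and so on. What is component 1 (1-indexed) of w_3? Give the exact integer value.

216

w1 = Kv₀ = (5·1 + 1·1; 1·1 + 5·1) = (6, 6)
w2 = Kw1 = (5·6 + 1·6; 1·6 + 5·6) = (36, 36)
w3 = Kw2 = (216, 216)
The requested component of w3 is 216.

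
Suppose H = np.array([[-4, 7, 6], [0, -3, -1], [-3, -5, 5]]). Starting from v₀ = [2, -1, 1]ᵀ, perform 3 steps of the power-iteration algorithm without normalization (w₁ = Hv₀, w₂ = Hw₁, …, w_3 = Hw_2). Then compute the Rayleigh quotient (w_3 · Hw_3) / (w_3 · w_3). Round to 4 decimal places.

λ ≈ -3.8303

w1 = Hv₀ = (-9, 2, 4)
w2 = Hw1 = (74, -10, 37)
w3 = Hw2 = (-144, -7, 13)
Hw3 = (605, 8, 532)
w3·Hw3 = (-144)·605 + (-7)·8 + 13·532 = -80260; w3·w3 = (-144)·(-144) + (-7)·(-7) + 13·13 = 20954
λ ≈ -80260/20954 = -3.8303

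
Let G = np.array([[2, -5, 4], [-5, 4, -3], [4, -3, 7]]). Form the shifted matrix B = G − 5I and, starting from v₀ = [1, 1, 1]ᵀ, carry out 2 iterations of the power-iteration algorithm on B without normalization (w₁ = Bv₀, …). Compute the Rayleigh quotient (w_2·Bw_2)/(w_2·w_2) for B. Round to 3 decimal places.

-3.773

B = G − 5I has rows (-3, -5, 4); (-5, -1, -3); (4, -3, 2)
w1 = Bv₀ = (-4, -9, 3)
w2 = Bw1 = (69, 20, 17)
Bw2 = (-239, -416, 250)
w2·Bw2 = -20561; w2·w2 = 5450; μ ≈ -20561/5450 = -3.773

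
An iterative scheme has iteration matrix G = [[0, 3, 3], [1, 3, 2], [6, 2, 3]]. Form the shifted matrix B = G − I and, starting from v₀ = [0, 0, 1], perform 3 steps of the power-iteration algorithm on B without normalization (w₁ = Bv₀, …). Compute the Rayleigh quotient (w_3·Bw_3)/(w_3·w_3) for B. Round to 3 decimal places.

μ ≈ 6.830

B = G − I has rows (-1, 3, 3); (1, 2, 2); (6, 2, 2)
w1 = Bv₀ = ((-1)·0 + 3·0 + 3·1; 1·0 + 2·0 + 2·1; 6·0 + 2·0 + 2·1) = (3, 2, 2)
w2 = Bw1 = ((-1)·3 + 3·2 + 3·2; 1·3 + 2·2 + 2·2; 6·3 + 2·2 + 2·2) = (9, 11, 26)
w3 = Bw2 = (102, 83, 128)
Bw3 = (531, 524, 1034)
w3·Bw3 = 230006; w3·w3 = 33677; μ ≈ 230006/33677 = 6.830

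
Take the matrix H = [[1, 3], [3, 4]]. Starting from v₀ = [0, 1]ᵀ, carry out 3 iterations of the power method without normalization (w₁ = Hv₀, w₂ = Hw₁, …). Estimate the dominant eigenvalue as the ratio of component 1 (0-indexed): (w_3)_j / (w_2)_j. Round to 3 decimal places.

λ ≈ 5.800

w1 = Hv₀ = (1·0 + 3·1; 3·0 + 4·1) = (3, 4)
w2 = Hw1 = (1·3 + 3·4; 3·3 + 4·4) = (15, 25)
w3 = Hw2 = (90, 145)
Ratio at component: 145 / 25 = 5.800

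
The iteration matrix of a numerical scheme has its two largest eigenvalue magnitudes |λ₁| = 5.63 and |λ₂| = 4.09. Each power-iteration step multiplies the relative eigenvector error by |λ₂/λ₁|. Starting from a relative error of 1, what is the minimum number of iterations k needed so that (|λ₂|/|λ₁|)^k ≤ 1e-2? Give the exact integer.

|λ₂/λ₁| = 4.09/5.63 = 0.72647
Need k ≥ ln(1e-2) / ln(0.72647) = -4.6052 / -0.3196 ≈ 14.411
Smallest integer k satisfying the bound: 15

15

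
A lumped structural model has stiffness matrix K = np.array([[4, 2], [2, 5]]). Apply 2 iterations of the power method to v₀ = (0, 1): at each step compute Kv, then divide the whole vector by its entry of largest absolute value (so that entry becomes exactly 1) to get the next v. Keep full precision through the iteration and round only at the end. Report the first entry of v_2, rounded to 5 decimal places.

Kv0 = (2.000000, 5.000000); divide by 5.000000 → v1 = (0.400000, 1.000000)
Kv1 = (3.600000, 5.800000); divide by 5.800000 → v2 = (0.620690, 1.000000)
Requested entry of v2: 18/29 = 0.62069

0.62069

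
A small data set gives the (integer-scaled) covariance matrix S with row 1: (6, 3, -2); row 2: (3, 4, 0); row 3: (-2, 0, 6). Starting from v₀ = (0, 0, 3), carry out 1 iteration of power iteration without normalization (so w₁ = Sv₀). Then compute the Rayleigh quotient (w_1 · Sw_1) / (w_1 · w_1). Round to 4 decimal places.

λ ≈ 7.2000

w1 = Sv₀ = (6·0 + 3·0 + (-2)·3; 3·0 + 4·0 + 0·3; (-2)·0 + 0·0 + 6·3) = (-6, 0, 18)
Sw1 = (-72, -18, 120)
w1·Sw1 = (-6)·(-72) + 0·(-18) + 18·120 = 2592; w1·w1 = (-6)·(-6) + 0·0 + 18·18 = 360
λ ≈ 2592/360 = 7.2000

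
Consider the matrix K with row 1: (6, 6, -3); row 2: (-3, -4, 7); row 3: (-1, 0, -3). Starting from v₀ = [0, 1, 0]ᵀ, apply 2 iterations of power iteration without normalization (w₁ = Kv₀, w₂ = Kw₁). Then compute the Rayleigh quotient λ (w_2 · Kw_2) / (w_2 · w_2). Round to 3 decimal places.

w1 = Kv₀ = (6·0 + 6·1 + (-3)·0; (-3)·0 + (-4)·1 + 7·0; (-1)·0 + 0·1 + (-3)·0) = (6, -4, 0)
w2 = Kw1 = (6·6 + 6·(-4) + (-3)·0; (-3)·6 + (-4)·(-4) + 7·0; (-1)·6 + 0·(-4) + (-3)·0) = (12, -2, -6)
Kw2 = (78, -70, 6)
w2·Kw2 = 12·78 + (-2)·(-70) + (-6)·6 = 1040; w2·w2 = 12·12 + (-2)·(-2) + (-6)·(-6) = 184
λ ≈ 1040/184 = 5.652

λ ≈ 5.652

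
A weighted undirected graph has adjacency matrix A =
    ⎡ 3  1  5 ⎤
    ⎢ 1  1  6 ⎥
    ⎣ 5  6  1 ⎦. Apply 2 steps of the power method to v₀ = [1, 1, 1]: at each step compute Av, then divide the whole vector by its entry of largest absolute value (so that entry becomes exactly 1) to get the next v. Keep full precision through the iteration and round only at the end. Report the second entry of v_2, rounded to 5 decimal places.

Av0 = (9.000000, 8.000000, 12.000000); divide by 12.000000 → v1 = (0.750000, 0.666667, 1.000000)
Av1 = (7.916667, 7.416667, 8.750000); divide by 8.750000 → v2 = (0.904762, 0.847619, 1.000000)
Requested entry of v2: 89/105 = 0.84762

0.84762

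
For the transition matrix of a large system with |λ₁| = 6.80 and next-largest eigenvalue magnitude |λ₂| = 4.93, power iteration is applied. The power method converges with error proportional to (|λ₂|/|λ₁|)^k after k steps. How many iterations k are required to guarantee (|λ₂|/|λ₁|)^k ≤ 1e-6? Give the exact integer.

43

|λ₂/λ₁| = 4.93/6.80 = 0.72500
Need k ≥ ln(1e-6) / ln(0.72500) = -13.8155 / -0.3216 ≈ 42.961
Smallest integer k satisfying the bound: 43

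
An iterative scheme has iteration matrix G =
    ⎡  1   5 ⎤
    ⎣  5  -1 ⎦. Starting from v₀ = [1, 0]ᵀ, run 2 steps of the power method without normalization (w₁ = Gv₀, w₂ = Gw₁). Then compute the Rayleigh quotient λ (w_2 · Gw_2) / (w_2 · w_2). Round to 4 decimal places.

w1 = Gv₀ = (1, 5)
w2 = Gw1 = (26, 0)
Gw2 = (26, 130)
w2·Gw2 = 26·26 + 0·130 = 676; w2·w2 = 26·26 + 0·0 = 676
λ ≈ 676/676 = 1.0000

1.0000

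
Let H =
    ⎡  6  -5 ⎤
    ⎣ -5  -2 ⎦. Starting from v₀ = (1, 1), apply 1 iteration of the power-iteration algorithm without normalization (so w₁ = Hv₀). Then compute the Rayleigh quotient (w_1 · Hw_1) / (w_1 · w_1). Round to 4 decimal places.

w1 = Hv₀ = (6·1 + (-5)·1; (-5)·1 + (-2)·1) = (1, -7)
Hw1 = (41, 9)
w1·Hw1 = 1·41 + (-7)·9 = -22; w1·w1 = 1·1 + (-7)·(-7) = 50
λ ≈ -22/50 = -0.4400

λ ≈ -0.4400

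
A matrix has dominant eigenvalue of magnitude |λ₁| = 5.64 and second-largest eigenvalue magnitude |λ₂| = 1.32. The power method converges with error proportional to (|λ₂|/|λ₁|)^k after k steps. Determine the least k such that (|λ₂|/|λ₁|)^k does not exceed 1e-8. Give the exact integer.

13

|λ₂/λ₁| = 1.32/5.64 = 0.23404
Need k ≥ ln(1e-8) / ln(0.23404) = -18.4207 / -1.4523 ≈ 12.684
Smallest integer k satisfying the bound: 13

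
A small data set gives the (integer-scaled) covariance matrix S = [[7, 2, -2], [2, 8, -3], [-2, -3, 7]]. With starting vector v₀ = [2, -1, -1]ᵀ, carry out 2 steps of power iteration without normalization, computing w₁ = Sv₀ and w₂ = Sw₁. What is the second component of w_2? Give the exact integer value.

44

w1 = Sv₀ = (14, -1, -8)
w2 = Sw1 = (112, 44, -81)
The requested component of w2 is 44.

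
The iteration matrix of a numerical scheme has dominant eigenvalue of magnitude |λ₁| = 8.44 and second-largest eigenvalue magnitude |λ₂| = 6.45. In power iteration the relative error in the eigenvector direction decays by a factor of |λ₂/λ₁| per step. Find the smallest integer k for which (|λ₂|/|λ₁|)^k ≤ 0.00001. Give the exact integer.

43

|λ₂/λ₁| = 6.45/8.44 = 0.76422
Need k ≥ ln(0.00001) / ln(0.76422) = -11.5129 / -0.2689 ≈ 42.815
Smallest integer k satisfying the bound: 43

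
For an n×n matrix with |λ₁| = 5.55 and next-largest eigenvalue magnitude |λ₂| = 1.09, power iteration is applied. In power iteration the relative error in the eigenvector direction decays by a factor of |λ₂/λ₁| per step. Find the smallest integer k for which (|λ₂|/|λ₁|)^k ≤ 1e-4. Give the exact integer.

|λ₂/λ₁| = 1.09/5.55 = 0.19640
Need k ≥ ln(1e-4) / ln(0.19640) = -9.2103 / -1.6276 ≈ 5.659
Smallest integer k satisfying the bound: 6

6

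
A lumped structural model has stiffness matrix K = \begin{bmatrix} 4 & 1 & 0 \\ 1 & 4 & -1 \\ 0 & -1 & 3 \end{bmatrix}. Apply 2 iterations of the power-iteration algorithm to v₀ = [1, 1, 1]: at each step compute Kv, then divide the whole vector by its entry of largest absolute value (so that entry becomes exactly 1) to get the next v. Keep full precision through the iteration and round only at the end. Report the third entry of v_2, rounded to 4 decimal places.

0.0833

Kv0 = (5.00000, 4.00000, 2.00000); divide by 5.00000 → v1 = (1.00000, 0.80000, 0.40000)
Kv1 = (4.80000, 3.80000, 0.40000); divide by 4.80000 → v2 = (1.00000, 0.79167, 0.08333)
Requested entry of v2: 2/24 = 0.0833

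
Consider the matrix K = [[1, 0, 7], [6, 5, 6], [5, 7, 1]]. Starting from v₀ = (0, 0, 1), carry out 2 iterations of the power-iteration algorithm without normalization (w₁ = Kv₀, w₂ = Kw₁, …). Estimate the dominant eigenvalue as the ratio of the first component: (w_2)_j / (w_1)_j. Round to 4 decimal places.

λ ≈ 2.0000

w1 = Kv₀ = (7, 6, 1)
w2 = Kw1 = (14, 78, 78)
Ratio at component: 14 / 7 = 2.0000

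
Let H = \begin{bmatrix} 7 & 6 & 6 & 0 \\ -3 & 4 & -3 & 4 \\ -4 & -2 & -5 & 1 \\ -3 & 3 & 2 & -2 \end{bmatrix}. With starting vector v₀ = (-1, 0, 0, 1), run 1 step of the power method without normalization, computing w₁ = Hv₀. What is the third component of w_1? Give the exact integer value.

w1 = Hv₀ = (-7, 7, 5, 1)
The requested component of w1 is 5.

5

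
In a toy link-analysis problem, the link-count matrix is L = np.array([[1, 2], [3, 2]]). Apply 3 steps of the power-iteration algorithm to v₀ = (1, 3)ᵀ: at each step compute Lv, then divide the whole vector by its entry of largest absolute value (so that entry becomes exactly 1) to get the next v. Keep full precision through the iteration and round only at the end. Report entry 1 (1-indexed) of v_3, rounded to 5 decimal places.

Lv0 = (7.000000, 9.000000); divide by 9.000000 → v1 = (0.777778, 1.000000)
Lv1 = (2.777778, 4.333333); divide by 4.333333 → v2 = (0.641026, 1.000000)
Lv2 = (2.641026, 3.923077); divide by 3.923077 → v3 = (0.673203, 1.000000)
Requested entry of v3: 103/153 = 0.67320

0.67320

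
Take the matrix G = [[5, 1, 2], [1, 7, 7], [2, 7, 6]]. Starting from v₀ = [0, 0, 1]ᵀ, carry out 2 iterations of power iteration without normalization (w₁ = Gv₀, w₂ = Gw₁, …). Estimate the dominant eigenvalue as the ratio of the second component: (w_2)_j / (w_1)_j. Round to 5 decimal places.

w1 = Gv₀ = (5·0 + 1·0 + 2·1; 1·0 + 7·0 + 7·1; 2·0 + 7·0 + 6·1) = (2, 7, 6)
w2 = Gw1 = (5·2 + 1·7 + 2·6; 1·2 + 7·7 + 7·6; 2·2 + 7·7 + 6·6) = (29, 93, 89)
Ratio at component: 93 / 7 = 13.28571

13.28571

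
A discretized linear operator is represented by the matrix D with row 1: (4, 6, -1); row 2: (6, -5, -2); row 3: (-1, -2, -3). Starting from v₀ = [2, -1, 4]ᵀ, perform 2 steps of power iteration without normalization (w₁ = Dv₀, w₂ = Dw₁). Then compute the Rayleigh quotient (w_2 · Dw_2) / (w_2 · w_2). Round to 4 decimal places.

λ ≈ -3.2633

w1 = Dv₀ = (-2, 9, -12)
w2 = Dw1 = (58, -33, 20)
Dw2 = (14, 473, -52)
w2·Dw2 = 58·14 + (-33)·473 + 20·(-52) = -15837; w2·w2 = 58·58 + (-33)·(-33) + 20·20 = 4853
λ ≈ -15837/4853 = -3.2633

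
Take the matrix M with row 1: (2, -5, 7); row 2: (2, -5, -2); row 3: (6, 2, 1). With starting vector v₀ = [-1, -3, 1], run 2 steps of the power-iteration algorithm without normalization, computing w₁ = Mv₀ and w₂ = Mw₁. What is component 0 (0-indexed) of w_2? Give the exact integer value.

-92

w1 = Mv₀ = (2·(-1) + (-5)·(-3) + 7·1; 2·(-1) + (-5)·(-3) + (-2)·1; 6·(-1) + 2·(-3) + 1·1) = (20, 11, -11)
w2 = Mw1 = (2·20 + (-5)·11 + 7·(-11); 2·20 + (-5)·11 + (-2)·(-11); 6·20 + 2·11 + 1·(-11)) = (-92, 7, 131)
The requested component of w2 is -92.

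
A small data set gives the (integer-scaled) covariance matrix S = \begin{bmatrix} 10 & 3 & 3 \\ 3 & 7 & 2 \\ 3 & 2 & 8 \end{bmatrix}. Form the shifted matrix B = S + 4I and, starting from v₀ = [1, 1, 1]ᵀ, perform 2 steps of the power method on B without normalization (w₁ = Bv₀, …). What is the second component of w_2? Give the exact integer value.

B = S + 4I has rows (14, 3, 3); (3, 11, 2); (3, 2, 12)
w1 = Bv₀ = (20, 16, 17)
w2 = Bw1 = (379, 270, 296)
Requested component of w2: 270

270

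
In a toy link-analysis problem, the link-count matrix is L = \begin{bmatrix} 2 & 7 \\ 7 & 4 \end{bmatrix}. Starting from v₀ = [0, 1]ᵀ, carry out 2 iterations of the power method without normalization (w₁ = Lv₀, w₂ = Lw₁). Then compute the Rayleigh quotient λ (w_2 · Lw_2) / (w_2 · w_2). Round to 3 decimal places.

w1 = Lv₀ = (2·0 + 7·1; 7·0 + 4·1) = (7, 4)
w2 = Lw1 = (2·7 + 7·4; 7·7 + 4·4) = (42, 65)
Lw2 = (539, 554)
w2·Lw2 = 42·539 + 65·554 = 58648; w2·w2 = 42·42 + 65·65 = 5989
λ ≈ 58648/5989 = 9.793

9.793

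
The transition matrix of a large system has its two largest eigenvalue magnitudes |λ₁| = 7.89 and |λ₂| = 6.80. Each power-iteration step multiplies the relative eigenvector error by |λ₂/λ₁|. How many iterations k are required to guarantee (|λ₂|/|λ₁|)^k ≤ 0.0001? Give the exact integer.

|λ₂/λ₁| = 6.80/7.89 = 0.86185
Need k ≥ ln(0.0001) / ln(0.86185) = -9.2103 / -0.1487 ≈ 61.950
Smallest integer k satisfying the bound: 62

62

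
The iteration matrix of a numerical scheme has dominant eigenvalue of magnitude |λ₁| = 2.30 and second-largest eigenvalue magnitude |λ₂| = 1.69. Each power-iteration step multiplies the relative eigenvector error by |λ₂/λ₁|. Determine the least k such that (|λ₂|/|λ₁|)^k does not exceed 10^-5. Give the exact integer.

38

|λ₂/λ₁| = 1.69/2.30 = 0.73478
Need k ≥ ln(10^-5) / ln(0.73478) = -11.5129 / -0.3082 ≈ 37.358
Smallest integer k satisfying the bound: 38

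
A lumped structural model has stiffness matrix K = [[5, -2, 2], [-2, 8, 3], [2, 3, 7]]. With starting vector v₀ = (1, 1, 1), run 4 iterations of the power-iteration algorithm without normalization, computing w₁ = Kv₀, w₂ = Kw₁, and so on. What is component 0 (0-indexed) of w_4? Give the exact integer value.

w1 = Kv₀ = (5·1 + (-2)·1 + 2·1; (-2)·1 + 8·1 + 3·1; 2·1 + 3·1 + 7·1) = (5, 9, 12)
w2 = Kw1 = (5·5 + (-2)·9 + 2·12; (-2)·5 + 8·9 + 3·12; 2·5 + 3·9 + 7·12) = (31, 98, 121)
w3 = Kw2 = (201, 1085, 1203)
w4 = Kw3 = (1241, 11887, 12078)
The requested component of w4 is 1241.

1241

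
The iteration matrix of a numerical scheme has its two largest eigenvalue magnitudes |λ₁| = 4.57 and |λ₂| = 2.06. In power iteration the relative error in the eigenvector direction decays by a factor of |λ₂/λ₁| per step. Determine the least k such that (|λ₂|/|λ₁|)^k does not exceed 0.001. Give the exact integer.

9

|λ₂/λ₁| = 2.06/4.57 = 0.45077
Need k ≥ ln(0.001) / ln(0.45077) = -6.9078 / -0.7968 ≈ 8.669
Smallest integer k satisfying the bound: 9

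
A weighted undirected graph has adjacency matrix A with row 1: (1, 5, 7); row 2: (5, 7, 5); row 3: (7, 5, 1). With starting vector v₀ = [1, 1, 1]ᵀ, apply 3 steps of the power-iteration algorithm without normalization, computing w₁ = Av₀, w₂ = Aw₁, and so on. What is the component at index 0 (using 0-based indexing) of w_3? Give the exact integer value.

2757

w1 = Av₀ = (1·1 + 5·1 + 7·1; 5·1 + 7·1 + 5·1; 7·1 + 5·1 + 1·1) = (13, 17, 13)
w2 = Aw1 = (1·13 + 5·17 + 7·13; 5·13 + 7·17 + 5·13; 7·13 + 5·17 + 1·13) = (189, 249, 189)
w3 = Aw2 = (2757, 3633, 2757)
The requested component of w3 is 2757.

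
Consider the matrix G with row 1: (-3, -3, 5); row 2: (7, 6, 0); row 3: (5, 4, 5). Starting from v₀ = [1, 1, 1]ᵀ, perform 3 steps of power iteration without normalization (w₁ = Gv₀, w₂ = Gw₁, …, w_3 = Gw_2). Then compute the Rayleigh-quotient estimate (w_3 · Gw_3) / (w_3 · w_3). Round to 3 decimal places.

w1 = Gv₀ = ((-3)·1 + (-3)·1 + 5·1; 7·1 + 6·1 + 0·1; 5·1 + 4·1 + 5·1) = (-1, 13, 14)
w2 = Gw1 = ((-3)·(-1) + (-3)·13 + 5·14; 7·(-1) + 6·13 + 0·14; 5·(-1) + 4·13 + 5·14) = (34, 71, 117)
w3 = Gw2 = (270, 664, 1039)
Gw3 = (2393, 5874, 9201)
w3·Gw3 = 270·2393 + 664·5874 + 1039·9201 = 14106285; w3·w3 = 270·270 + 664·664 + 1039·1039 = 1593317
λ ≈ 14106285/1593317 = 8.853

8.853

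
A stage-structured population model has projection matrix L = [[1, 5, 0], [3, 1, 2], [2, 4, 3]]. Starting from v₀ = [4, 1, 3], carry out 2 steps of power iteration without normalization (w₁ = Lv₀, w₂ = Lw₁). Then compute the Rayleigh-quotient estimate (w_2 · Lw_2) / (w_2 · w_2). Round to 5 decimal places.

λ ≈ 6.50964

w1 = Lv₀ = (1·4 + 5·1 + 0·3; 3·4 + 1·1 + 2·3; 2·4 + 4·1 + 3·3) = (9, 19, 21)
w2 = Lw1 = (1·9 + 5·19 + 0·21; 3·9 + 1·19 + 2·21; 2·9 + 4·19 + 3·21) = (104, 88, 157)
Lw2 = (544, 714, 1031)
w2·Lw2 = 104·544 + 88·714 + 157·1031 = 281275; w2·w2 = 104·104 + 88·88 + 157·157 = 43209
λ ≈ 281275/43209 = 6.50964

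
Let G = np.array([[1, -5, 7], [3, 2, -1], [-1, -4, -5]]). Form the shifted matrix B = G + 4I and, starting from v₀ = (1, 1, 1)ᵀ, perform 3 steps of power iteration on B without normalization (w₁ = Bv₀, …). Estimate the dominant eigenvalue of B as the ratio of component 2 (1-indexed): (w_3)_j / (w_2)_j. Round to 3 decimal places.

B = G + 4I has rows (5, -5, 7); (3, 6, -1); (-1, -4, -1)
w1 = Bv₀ = (5·1 + (-5)·1 + 7·1; 3·1 + 6·1 + (-1)·1; (-1)·1 + (-4)·1 + (-1)·1) = (7, 8, -6)
w2 = Bw1 = (5·7 + (-5)·8 + 7·(-6); 3·7 + 6·8 + (-1)·(-6); (-1)·7 + (-4)·8 + (-1)·(-6)) = (-47, 75, -33)
w3 = Bw2 = (-841, 342, -220)
Ratio: 342/75 = 4.560

4.560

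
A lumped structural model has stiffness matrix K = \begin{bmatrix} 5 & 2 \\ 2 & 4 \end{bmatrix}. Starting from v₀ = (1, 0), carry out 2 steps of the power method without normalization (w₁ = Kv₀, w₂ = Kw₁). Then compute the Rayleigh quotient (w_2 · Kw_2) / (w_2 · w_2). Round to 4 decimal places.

w1 = Kv₀ = (5·1 + 2·0; 2·1 + 4·0) = (5, 2)
w2 = Kw1 = (5·5 + 2·2; 2·5 + 4·2) = (29, 18)
Kw2 = (181, 130)
w2·Kw2 = 29·181 + 18·130 = 7589; w2·w2 = 29·29 + 18·18 = 1165
λ ≈ 7589/1165 = 6.5142

λ ≈ 6.5142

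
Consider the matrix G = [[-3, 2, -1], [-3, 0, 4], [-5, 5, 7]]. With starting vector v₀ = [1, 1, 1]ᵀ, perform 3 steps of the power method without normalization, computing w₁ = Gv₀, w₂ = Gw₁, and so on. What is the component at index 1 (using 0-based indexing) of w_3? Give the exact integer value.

253

w1 = Gv₀ = (-2, 1, 7)
w2 = Gw1 = (1, 34, 64)
w3 = Gw2 = (1, 253, 613)
The requested component of w3 is 253.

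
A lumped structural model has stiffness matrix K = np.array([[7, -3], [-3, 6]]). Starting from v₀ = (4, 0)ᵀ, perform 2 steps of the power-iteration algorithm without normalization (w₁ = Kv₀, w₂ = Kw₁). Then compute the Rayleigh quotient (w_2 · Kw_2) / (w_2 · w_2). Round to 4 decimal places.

w1 = Kv₀ = (7·4 + (-3)·0; (-3)·4 + 6·0) = (28, -12)
w2 = Kw1 = (7·28 + (-3)·(-12); (-3)·28 + 6·(-12)) = (232, -156)
Kw2 = (2092, -1632)
w2·Kw2 = 232·2092 + (-156)·(-1632) = 739936; w2·w2 = 232·232 + (-156)·(-156) = 78160
λ ≈ 739936/78160 = 9.4669

9.4669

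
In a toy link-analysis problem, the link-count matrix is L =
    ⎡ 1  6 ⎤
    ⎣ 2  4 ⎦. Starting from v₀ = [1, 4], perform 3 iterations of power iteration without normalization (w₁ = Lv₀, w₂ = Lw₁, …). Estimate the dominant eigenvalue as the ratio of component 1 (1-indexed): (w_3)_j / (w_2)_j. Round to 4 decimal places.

6.5038

w1 = Lv₀ = (1·1 + 6·4; 2·1 + 4·4) = (25, 18)
w2 = Lw1 = (1·25 + 6·18; 2·25 + 4·18) = (133, 122)
w3 = Lw2 = (865, 754)
Ratio at component: 865 / 133 = 6.5038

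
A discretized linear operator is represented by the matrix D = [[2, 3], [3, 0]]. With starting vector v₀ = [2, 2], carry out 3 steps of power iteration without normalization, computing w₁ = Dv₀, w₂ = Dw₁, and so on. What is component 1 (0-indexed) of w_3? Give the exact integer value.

w1 = Dv₀ = (10, 6)
w2 = Dw1 = (38, 30)
w3 = Dw2 = (166, 114)
The requested component of w3 is 114.

114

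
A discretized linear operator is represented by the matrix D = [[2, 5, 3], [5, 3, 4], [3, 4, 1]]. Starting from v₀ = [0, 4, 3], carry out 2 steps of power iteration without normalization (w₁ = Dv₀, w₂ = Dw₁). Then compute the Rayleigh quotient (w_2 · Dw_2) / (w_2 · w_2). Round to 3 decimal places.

λ ≈ 10.203

w1 = Dv₀ = (29, 24, 19)
w2 = Dw1 = (235, 293, 202)
Dw2 = (2541, 2862, 2079)
w2·Dw2 = 235·2541 + 293·2862 + 202·2079 = 1855659; w2·w2 = 235·235 + 293·293 + 202·202 = 181878
λ ≈ 1855659/181878 = 10.203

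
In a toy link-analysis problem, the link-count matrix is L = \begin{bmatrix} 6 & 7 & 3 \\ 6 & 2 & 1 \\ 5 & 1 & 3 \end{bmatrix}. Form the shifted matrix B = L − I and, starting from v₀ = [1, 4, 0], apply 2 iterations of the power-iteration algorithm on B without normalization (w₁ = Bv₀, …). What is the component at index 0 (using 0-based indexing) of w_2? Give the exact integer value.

B = L − I has rows (5, 7, 3); (6, 1, 1); (5, 1, 2)
w1 = Bv₀ = (5·1 + 7·4 + 3·0; 6·1 + 1·4 + 1·0; 5·1 + 1·4 + 2·0) = (33, 10, 9)
w2 = Bw1 = (5·33 + 7·10 + 3·9; 6·33 + 1·10 + 1·9; 5·33 + 1·10 + 2·9) = (262, 217, 193)
Requested component of w2: 262

262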